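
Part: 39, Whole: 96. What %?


Percentage = (part / whole) × 100
= (39 / 96) × 100
≈ 40.63%

40.63%


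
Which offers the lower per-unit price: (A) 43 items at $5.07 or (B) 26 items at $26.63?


Deal A: $5.07/43 = $0.1179/unit
Deal B: $26.63/26 = $1.0242/unit
A is cheaper per unit
= Deal A

Deal A


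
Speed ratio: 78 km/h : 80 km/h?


Ratio = 78:80
GCD = 2
Simplified = 39:40
Time ratio (same distance) = 40:39
Speed ratio = 39:40

39:40


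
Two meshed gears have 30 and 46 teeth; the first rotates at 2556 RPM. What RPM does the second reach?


Gear ratio = 30:46 = 15:23
RPM_B = RPM_A × (teeth_A / teeth_B)
= 2556 × (30/46)
= 1667.0 RPM

1667.0 RPM


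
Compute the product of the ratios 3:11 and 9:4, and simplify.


Compound ratio = (3×9) : (11×4)
= 27:44
GCD = 1
= 27:44

27:44


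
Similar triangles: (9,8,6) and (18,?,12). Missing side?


Scale factor = 18/9 = 2
Missing side = 8 × 2
= 16.0

16.0


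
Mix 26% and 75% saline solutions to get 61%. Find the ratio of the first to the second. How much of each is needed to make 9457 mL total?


Let x parts of 26% mix with y parts of 75%.
26x + 75y = 61(x + y)
26x + 75y = 61x + 61y
x(26 - 61) = y(61 - 75)
x/y = (75 - 61)/(61 - 26) = 14/35
Simplify: 2:5
Total parts = 7; one part = 9457/7 = 1351.00 mL
26% solution: 2×1351.00 = 2702.00 mL
75% solution: 5×1351.00 = 6755.00 mL
= ratio 2:5; 2702.00 mL and 6755.00 mL

ratio 2:5; 2702.00 mL and 6755.00 mL


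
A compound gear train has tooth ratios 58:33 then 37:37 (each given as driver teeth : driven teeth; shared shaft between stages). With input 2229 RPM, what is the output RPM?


Stage 1: RPM_B = RPM_A × t_A/t_B = 2229 × 58/33 = 129282/33 ≈ 3917.64
B and C share a shaft → RPM_C = RPM_B
Stage 2: RPM_D = RPM_C × t_C/t_D = RPM_A × (t_A×t_C)/(t_B×t_D)
Overall ratio = (58×37)/(33×37) = 2146/1221
RPM_D = 2229 × 2146/1221 = 4783434/1221
≈ 3917.64 RPM

3917.64 RPM


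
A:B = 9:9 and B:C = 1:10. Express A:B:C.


Match B: multiply A:B by 1 → 9:9
Multiply B:C by 9 → 9:90
Combined: 9:9:90
GCD = 9
= 1:1:10

1:1:10


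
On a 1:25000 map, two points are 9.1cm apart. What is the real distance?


Real distance = map distance × scale
= 9.1cm × 25000
= 227500 cm = 2275.0 m
= 2.275 km

2.275 km


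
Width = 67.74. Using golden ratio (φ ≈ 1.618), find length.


φ = (1 + √5) / 2 ≈ 1.618
Length = width × φ = 67.74 × 1.618 = 109.60332
≈ 109.60

109.60


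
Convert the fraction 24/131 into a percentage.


Percentage = (part / whole) × 100
= (24 / 131) × 100
≈ 18.32%

18.32%


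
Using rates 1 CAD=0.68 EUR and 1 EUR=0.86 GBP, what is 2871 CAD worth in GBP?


Step 1: 2871 CAD × 0.68 = 1952.28 EUR
Step 2: 1952.28 EUR × 0.86 = 1678.96 GBP
Implied rate CAD→GBP = 0.68 × 0.86 = 0.5848
= 1678.96 GBP

1678.96 GBP


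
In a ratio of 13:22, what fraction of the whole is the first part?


Total parts = 13 + 22 = 35
First part: 13/35 = 13/35
= 13/35

13/35


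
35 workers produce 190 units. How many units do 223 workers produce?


Direct proportion: y/x = constant
k = 190/35 ≈ 5.4286
y₂ = k × 223 = 190 × 223 / 35 = 42370/35
≈ 1210.57

1210.57


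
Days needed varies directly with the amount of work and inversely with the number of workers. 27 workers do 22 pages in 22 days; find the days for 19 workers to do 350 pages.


Days ∝ work / workers, so d₂ = d₁ × (m₁/m₂) × (w₂/w₁)
Workers factor (inverse): 27/19 ≈ 1.4211
Work factor (direct): 350/22 ≈ 15.9091
d₂ = 22 × 27/19 × 350/22 = (22 × 27 × 350) / (19 × 22) = 207900/418
≈ 497.37 days

497.37 days


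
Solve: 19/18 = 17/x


Cross multiply: 19 × x = 18 × 17
19x = 306
x = 306 / 19
= 16.11

16.11


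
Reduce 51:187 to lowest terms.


GCD(51, 187) = 17
51/17 : 187/17
= 3:11

3:11


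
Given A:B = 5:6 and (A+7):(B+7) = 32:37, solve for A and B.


Let A = 5k, B = 6k.
(5k + 7) / (6k + 7) = 32/37
Cross-multiply: 37(5k + 7) = 32(6k + 7)
185k + 259 = 192k + 224
185k - 192k = 224 - 259
-7k = -35
k = -35/-7 = 5
A = 5×5 = 25, B = 6×5 = 30
= A = 25, B = 30

A = 25, B = 30


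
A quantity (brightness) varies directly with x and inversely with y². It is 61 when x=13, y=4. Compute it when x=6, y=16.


z = k·x/y²
Solve for k using the known point: k = z·y²/x = 61×16/13 = 976/13 ≈ 75.0769
Now evaluate at x=6, y=16:
z = k × 6 / 256 = (976 × 6) / (13 × 256) = 5856/3328
≈ 1.7596

1.7596


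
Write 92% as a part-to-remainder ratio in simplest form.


92% means 92 parts out of 100; remainder = 8
Part : remainder = 92:8
GCD = 4
= 23:2

23:2


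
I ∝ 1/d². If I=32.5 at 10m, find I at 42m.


I₁d₁² = I₂d₂²
I₂ = I₁ × (d₁/d₂)²
= 32.5 × (10/42)²
= 32.5 × 100/1764
= 3250/1764
≈ 1.8424

1.8424


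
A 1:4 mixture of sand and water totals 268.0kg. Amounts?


Total parts = 1 + 4 = 5
sand: 268.0 × 1/5 = 53.6kg
water: 268.0 × 4/5 = 214.4kg
= 53.6kg and 214.4kg

53.6kg and 214.4kg


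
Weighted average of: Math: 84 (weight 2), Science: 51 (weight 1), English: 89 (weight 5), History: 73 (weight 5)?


Numerator = 84×2 + 51×1 + 89×5 + 73×5
= 168 + 51 + 445 + 365
= 1029
Total weight = 13
Weighted avg = 1029/13
= 79.15

79.15


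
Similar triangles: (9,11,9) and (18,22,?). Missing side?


Scale factor = 18/9 = 2
Missing side = 9 × 2
= 18.0

18.0


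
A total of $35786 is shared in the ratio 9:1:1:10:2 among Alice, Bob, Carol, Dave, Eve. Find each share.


Total parts = 9 + 1 + 1 + 10 + 2 = 23
Alice: 35786 × 9/23 = 14003.22
Bob: 35786 × 1/23 = 1555.91
Carol: 35786 × 1/23 = 1555.91
Dave: 35786 × 10/23 = 15559.13
Eve: 35786 × 2/23 = 3111.83
= Alice: $14003.22, Bob: $1555.91, Carol: $1555.91, Dave: $15559.13, Eve: $3111.83

Alice: $14003.22, Bob: $1555.91, Carol: $1555.91, Dave: $15559.13, Eve: $3111.83


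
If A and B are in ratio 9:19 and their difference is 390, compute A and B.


Let A = 9k, B = 19k.
19k - 9k = 390
10k = 390 → k = 390/10 = 39
A = 9×39 = 351, B = 19×39 = 741
= A = 351, B = 741

A = 351, B = 741


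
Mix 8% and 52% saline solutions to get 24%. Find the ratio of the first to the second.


Let x parts of 8% mix with y parts of 52%.
8x + 52y = 24(x + y)
8x + 52y = 24x + 24y
x(8 - 24) = y(24 - 52)
x/y = (52 - 24)/(24 - 8) = 28/16
Simplify: 7:4
= 7:4

7:4


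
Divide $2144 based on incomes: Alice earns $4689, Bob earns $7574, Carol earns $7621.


Total income = 4689 + 7574 + 7621 = $19884
Alice: $2144 × 4689/19884 = $505.59
Bob: $2144 × 7574/19884 = $816.67
Carol: $2144 × 7621/19884 = $821.74
= Alice: $505.59, Bob: $816.67, Carol: $821.74

Alice: $505.59, Bob: $816.67, Carol: $821.74


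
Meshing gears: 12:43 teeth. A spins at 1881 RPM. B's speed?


Gear ratio = 12:43 = 12:43
RPM_B = RPM_A × (teeth_A / teeth_B)
= 1881 × (12/43)
= 524.9 RPM

524.9 RPM


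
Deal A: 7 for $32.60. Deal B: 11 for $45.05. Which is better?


Deal A: $32.60/7 = $4.6571/unit
Deal B: $45.05/11 = $4.0955/unit
B is cheaper per unit
= Deal B

Deal B


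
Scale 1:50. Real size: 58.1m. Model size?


Model size = real / scale
= 58.1 / 50
= 1.1620 m

1.1620 m


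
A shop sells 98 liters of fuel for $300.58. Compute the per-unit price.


Unit rate = total / quantity
= 300.58 / 98
= $3.07 per unit

$3.07 per unit


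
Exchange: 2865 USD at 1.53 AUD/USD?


Amount × rate = 2865 × 1.53
= 4383.45 AUD

4383.45 AUD


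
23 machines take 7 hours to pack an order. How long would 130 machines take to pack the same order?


Inverse proportion: x × y = constant
k = 23 × 7 = 161
y₂ = k / 130 = 161 / 130
= 1.24

1.24


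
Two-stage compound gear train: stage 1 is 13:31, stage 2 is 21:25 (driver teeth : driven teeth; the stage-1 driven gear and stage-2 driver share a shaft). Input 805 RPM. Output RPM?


Stage 1: RPM_B = RPM_A × t_A/t_B = 805 × 13/31 = 10465/31 ≈ 337.58
B and C share a shaft → RPM_C = RPM_B
Stage 2: RPM_D = RPM_C × t_C/t_D = RPM_A × (t_A×t_C)/(t_B×t_D)
Overall ratio = (13×21)/(31×25) = 273/775
RPM_D = 805 × 273/775 = 219765/775
≈ 283.57 RPM

283.57 RPM


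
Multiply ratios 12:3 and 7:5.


Compound ratio = (12×7) : (3×5)
= 84:15
GCD = 3
= 28:5

28:5


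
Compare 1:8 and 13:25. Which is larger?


1/8 = 0.1250
13/25 = 0.5200
0.1250 < 0.5200, so 1:8 is less
= 13:25

13:25


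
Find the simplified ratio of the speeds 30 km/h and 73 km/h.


Ratio = 30:73
GCD = 1
Simplified = 30:73
Time ratio (same distance) = 73:30
Speed ratio = 30:73

30:73


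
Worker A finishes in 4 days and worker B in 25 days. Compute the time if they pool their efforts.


Rate of A = 1/4 per day
Rate of B = 1/25 per day
Combined rate = 1/4 + 1/25 = 29/100 = 0.2900 per day
Days = 1 / combined rate = 100/29
≈ 3.45 days

3.45 days


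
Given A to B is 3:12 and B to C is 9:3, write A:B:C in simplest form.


Match B: multiply A:B by 9 → 27:108
Multiply B:C by 12 → 108:36
Combined: 27:108:36
GCD = 9
= 3:12:4

3:12:4


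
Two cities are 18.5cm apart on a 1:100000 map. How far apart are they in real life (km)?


Real distance = map distance × scale
= 18.5cm × 100000
= 1850000 cm = 18500.0 m
= 18.500 km

18.500 km


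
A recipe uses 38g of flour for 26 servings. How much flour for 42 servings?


Direct proportion: y/x = constant
k = 38/26 ≈ 1.4615
y₂ = k × 42 = 38 × 42 / 26 = 1596/26
≈ 61.38

61.38


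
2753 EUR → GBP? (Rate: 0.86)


Amount × rate = 2753 × 0.86
= 2367.58 GBP

2367.58 GBP


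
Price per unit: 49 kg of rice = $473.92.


Unit rate = total / quantity
= 473.92 / 49
= $9.67 per unit

$9.67 per unit


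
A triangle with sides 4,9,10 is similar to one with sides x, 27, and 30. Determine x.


Scale factor = 27/9 = 3
Missing side = 4 × 3
= 12.0

12.0


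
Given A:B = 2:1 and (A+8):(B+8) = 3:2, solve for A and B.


Let A = 2k, B = 1k.
(2k + 8) / (1k + 8) = 3/2
Cross-multiply: 2(2k + 8) = 3(1k + 8)
4k + 16 = 3k + 24
4k - 3k = 24 - 16
1k = 8
k = 8/1 = 8
A = 2×8 = 16, B = 1×8 = 8
= A = 16, B = 8

A = 16, B = 8


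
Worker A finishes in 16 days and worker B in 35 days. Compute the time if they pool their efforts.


Rate of A = 1/16 per day
Rate of B = 1/35 per day
Combined rate = 1/16 + 1/35 = 51/560 ≈ 0.0911 per day
Days = 1 / combined rate = 560/51
≈ 10.98 days

10.98 days


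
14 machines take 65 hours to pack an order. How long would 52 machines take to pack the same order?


Inverse proportion: x × y = constant
k = 14 × 65 = 910
y₂ = k / 52 = 910 / 52
= 17.50

17.50


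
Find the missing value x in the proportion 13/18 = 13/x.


Cross multiply: 13 × x = 18 × 13
13x = 234
x = 234 / 13
= 18.00

18.00


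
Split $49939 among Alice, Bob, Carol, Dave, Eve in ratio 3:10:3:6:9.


Total parts = 3 + 10 + 3 + 6 + 9 = 31
Alice: 49939 × 3/31 = 4832.81
Bob: 49939 × 10/31 = 16109.35
Carol: 49939 × 3/31 = 4832.81
Dave: 49939 × 6/31 = 9665.61
Eve: 49939 × 9/31 = 14498.42
= Alice: $4832.81, Bob: $16109.35, Carol: $4832.81, Dave: $9665.61, Eve: $14498.42

Alice: $4832.81, Bob: $16109.35, Carol: $4832.81, Dave: $9665.61, Eve: $14498.42


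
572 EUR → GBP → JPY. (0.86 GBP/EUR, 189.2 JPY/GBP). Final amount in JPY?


Step 1: 572 EUR × 0.86 = 491.92 GBP
Step 2: 491.92 GBP × 189.2 = 93071.26 JPY
Implied rate EUR→JPY = 0.86 × 189.2 = 162.7120
= 93071.26 JPY

93071.26 JPY


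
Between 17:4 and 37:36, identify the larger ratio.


17/4 = 4.2500
37/36 = 1.0278
4.2500 > 1.0278, so 17:4 is greater
= 17:4

17:4


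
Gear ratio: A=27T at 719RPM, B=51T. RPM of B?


Gear ratio = 27:51 = 9:17
RPM_B = RPM_A × (teeth_A / teeth_B)
= 719 × (27/51)
= 380.6 RPM

380.6 RPM


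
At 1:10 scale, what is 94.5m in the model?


Model size = real / scale
= 94.5 / 10
= 9.4500 m

9.4500 m


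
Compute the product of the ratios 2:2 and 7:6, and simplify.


Compound ratio = (2×7) : (2×6)
= 14:12
GCD = 2
= 7:6

7:6


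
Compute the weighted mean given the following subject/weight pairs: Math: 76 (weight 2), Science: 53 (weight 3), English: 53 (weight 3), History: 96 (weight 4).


Numerator = 76×2 + 53×3 + 53×3 + 96×4
= 152 + 159 + 159 + 384
= 854
Total weight = 12
Weighted avg = 854/12
= 71.17

71.17


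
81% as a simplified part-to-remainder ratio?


81% means 81 parts out of 100; remainder = 19
Part : remainder = 81:19
GCD = 1
= 81:19

81:19


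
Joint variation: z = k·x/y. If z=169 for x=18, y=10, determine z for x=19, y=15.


z = k·x/y
Solve for k using the known point: k = z·y/x = 169×10/18 = 1690/18 ≈ 93.8889
Now evaluate at x=19, y=15:
z = k × 19 / 15 = (1690 × 19) / (18 × 15) = 32110/270
≈ 118.9259

118.9259


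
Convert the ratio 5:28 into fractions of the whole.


Total parts = 5 + 28 = 33
First part: 5/33 = 5/33
Second part: 28/33 = 28/33
= 5/33 and 28/33

5/33 and 28/33


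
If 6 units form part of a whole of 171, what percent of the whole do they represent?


Percentage = (part / whole) × 100
= (6 / 171) × 100
≈ 3.51%

3.51%


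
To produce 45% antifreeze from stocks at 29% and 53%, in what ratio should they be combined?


Let x parts of 29% mix with y parts of 53%.
29x + 53y = 45(x + y)
29x + 53y = 45x + 45y
x(29 - 45) = y(45 - 53)
x/y = (53 - 45)/(45 - 29) = 8/16
Simplify: 1:2
= 1:2

1:2


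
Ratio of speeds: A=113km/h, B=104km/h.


Ratio = 113:104
GCD = 1
Simplified = 113:104
Time ratio (same distance) = 104:113
Speed ratio = 113:104

113:104


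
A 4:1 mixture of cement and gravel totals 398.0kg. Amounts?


Total parts = 4 + 1 = 5
cement: 398.0 × 4/5 = 318.4kg
gravel: 398.0 × 1/5 = 79.6kg
= 318.4kg and 79.6kg

318.4kg and 79.6kg


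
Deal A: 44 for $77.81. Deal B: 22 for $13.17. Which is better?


Deal A: $77.81/44 = $1.7684/unit
Deal B: $13.17/22 = $0.5986/unit
B is cheaper per unit
= Deal B

Deal B


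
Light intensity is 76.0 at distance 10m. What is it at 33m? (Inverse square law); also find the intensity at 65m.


I₁d₁² = I₂d₂²
I at 33m = 76.0 × (10/33)² = 76.0 × 100/1089 = 7600/1089 ≈ 6.9789
I at 65m = 76.0 × (10/65)² = 76.0 × 100/4225 = 7600/4225 ≈ 1.7988
= 6.9789 and 1.7988

6.9789 and 1.7988


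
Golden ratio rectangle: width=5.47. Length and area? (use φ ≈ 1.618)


φ = (1 + √5) / 2 ≈ 1.618
Length = width × φ = 5.47 × 1.618 = 8.85046
≈ 8.85
Area = width × length = 5.47 × 8.85046 = 48.4120162 ≈ 48.41
= Length: 8.85, Area: 48.41

Length: 8.85, Area: 48.41


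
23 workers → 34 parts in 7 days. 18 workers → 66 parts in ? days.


Days ∝ work / workers, so d₂ = d₁ × (m₁/m₂) × (w₂/w₁)
Workers factor (inverse): 23/18 ≈ 1.2778
Work factor (direct): 66/34 ≈ 1.9412
d₂ = 7 × 23/18 × 66/34 = (7 × 23 × 66) / (18 × 34) = 10626/612
≈ 17.36 days

17.36 days


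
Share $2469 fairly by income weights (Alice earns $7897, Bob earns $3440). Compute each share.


Total income = 7897 + 3440 = $11337
Alice: $2469 × 7897/11337 = $1719.83
Bob: $2469 × 3440/11337 = $749.17
= Alice: $1719.83, Bob: $749.17

Alice: $1719.83, Bob: $749.17


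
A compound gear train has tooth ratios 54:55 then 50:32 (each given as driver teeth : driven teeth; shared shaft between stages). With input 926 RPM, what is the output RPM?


Stage 1: RPM_B = RPM_A × t_A/t_B = 926 × 54/55 = 50004/55 ≈ 909.16
B and C share a shaft → RPM_C = RPM_B
Stage 2: RPM_D = RPM_C × t_C/t_D = RPM_A × (t_A×t_C)/(t_B×t_D)
Overall ratio = (54×50)/(55×32) = 2700/1760
RPM_D = 926 × 2700/1760 = 2500200/1760
≈ 1420.57 RPM

1420.57 RPM


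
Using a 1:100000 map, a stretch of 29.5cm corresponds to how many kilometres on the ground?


Real distance = map distance × scale
= 29.5cm × 100000
= 2950000 cm = 29500.0 m
= 29.500 km

29.500 km


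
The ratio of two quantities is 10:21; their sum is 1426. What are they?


Let A = 10k, B = 21k.
10k + 21k = 1426
31k = 1426 → k = 1426/31 = 46
A = 10×46 = 460, B = 21×46 = 966
= A = 460, B = 966

A = 460, B = 966


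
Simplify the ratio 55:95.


GCD(55, 95) = 5
55/5 : 95/5
= 11:19

11:19


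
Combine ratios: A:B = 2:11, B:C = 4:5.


Match B: multiply A:B by 4 → 8:44
Multiply B:C by 11 → 44:55
Combined: 8:44:55
GCD = 1
= 8:44:55

8:44:55


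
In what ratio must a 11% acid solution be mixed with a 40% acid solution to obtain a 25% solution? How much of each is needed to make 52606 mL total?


Let x parts of 11% mix with y parts of 40%.
11x + 40y = 25(x + y)
11x + 40y = 25x + 25y
x(11 - 25) = y(25 - 40)
x/y = (40 - 25)/(25 - 11) = 15/14
Simplify: 15:14
Total parts = 29; one part = 52606/29 = 1814.00 mL
11% solution: 15×1814.00 = 27210.00 mL
40% solution: 14×1814.00 = 25396.00 mL
= ratio 15:14; 27210.00 mL and 25396.00 mL

ratio 15:14; 27210.00 mL and 25396.00 mL


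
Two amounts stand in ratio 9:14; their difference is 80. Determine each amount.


Let A = 9k, B = 14k.
14k - 9k = 80
5k = 80 → k = 80/5 = 16
A = 9×16 = 144, B = 14×16 = 224
= A = 144, B = 224

A = 144, B = 224


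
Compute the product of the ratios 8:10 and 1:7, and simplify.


Compound ratio = (8×1) : (10×7)
= 8:70
GCD = 2
= 4:35

4:35


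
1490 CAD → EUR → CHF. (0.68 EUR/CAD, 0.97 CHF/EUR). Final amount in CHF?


Step 1: 1490 CAD × 0.68 = 1013.20 EUR
Step 2: 1013.20 EUR × 0.97 = 982.80 CHF
Implied rate CAD→CHF = 0.68 × 0.97 = 0.6596
= 982.80 CHF

982.80 CHF


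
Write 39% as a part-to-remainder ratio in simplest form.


39% means 39 parts out of 100; remainder = 61
Part : remainder = 39:61
GCD = 1
= 39:61

39:61


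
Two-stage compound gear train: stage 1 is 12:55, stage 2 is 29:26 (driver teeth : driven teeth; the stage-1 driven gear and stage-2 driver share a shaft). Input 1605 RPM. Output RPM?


Stage 1: RPM_B = RPM_A × t_A/t_B = 1605 × 12/55 = 19260/55 ≈ 350.18
B and C share a shaft → RPM_C = RPM_B
Stage 2: RPM_D = RPM_C × t_C/t_D = RPM_A × (t_A×t_C)/(t_B×t_D)
Overall ratio = (12×29)/(55×26) = 348/1430
RPM_D = 1605 × 348/1430 = 558540/1430
≈ 390.59 RPM

390.59 RPM


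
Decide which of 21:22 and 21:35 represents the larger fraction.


21/22 = 0.9545
21/35 = 0.6000
0.9545 > 0.6000, so 21:22 is greater
= 21:22

21:22


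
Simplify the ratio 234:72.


GCD(234, 72) = 18
234/18 : 72/18
= 13:4

13:4


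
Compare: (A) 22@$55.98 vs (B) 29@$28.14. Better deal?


Deal A: $55.98/22 = $2.5445/unit
Deal B: $28.14/29 = $0.9703/unit
B is cheaper per unit
= Deal B

Deal B


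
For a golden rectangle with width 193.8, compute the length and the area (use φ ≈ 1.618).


φ = (1 + √5) / 2 ≈ 1.618
Length = width × φ = 193.8 × 1.618 = 313.5684
≈ 313.57
Area = width × length = 193.8 × 313.5684 = 60769.55592 ≈ 60769.56
= Length: 313.57, Area: 60769.56

Length: 313.57, Area: 60769.56


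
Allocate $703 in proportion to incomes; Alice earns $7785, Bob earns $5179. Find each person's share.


Total income = 7785 + 5179 = $12964
Alice: $703 × 7785/12964 = $422.16
Bob: $703 × 5179/12964 = $280.84
= Alice: $422.16, Bob: $280.84

Alice: $422.16, Bob: $280.84


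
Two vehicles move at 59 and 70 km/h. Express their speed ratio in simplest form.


Ratio = 59:70
GCD = 1
Simplified = 59:70
Time ratio (same distance) = 70:59
Speed ratio = 59:70

59:70


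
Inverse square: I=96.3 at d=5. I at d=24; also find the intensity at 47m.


I₁d₁² = I₂d₂²
I at 24m = 96.3 × (5/24)² = 96.3 × 25/576 = 2407.5/576 ≈ 4.1797
I at 47m = 96.3 × (5/47)² = 96.3 × 25/2209 = 2407.5/2209 ≈ 1.0899
= 4.1797 and 1.0899

4.1797 and 1.0899


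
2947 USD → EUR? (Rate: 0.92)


Amount × rate = 2947 × 0.92
= 2711.24 EUR

2711.24 EUR


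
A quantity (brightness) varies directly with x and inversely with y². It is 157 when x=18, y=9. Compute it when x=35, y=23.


z = k·x/y²
Solve for k using the known point: k = z·y²/x = 157×81/18 = 12717/18 = 706.5000
Now evaluate at x=35, y=23:
z = k × 35 / 529 = (12717 × 35) / (18 × 529) = 445095/9522
≈ 46.7439

46.7439


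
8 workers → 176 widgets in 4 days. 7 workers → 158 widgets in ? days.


Days ∝ work / workers, so d₂ = d₁ × (m₁/m₂) × (w₂/w₁)
Workers factor (inverse): 8/7 ≈ 1.1429
Work factor (direct): 158/176 ≈ 0.8977
d₂ = 4 × 8/7 × 158/176 = (4 × 8 × 158) / (7 × 176) = 5056/1232
≈ 4.10 days

4.10 days


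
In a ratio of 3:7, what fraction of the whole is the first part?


Total parts = 3 + 7 = 10
First part: 3/10 = 3/10
= 3/10

3/10


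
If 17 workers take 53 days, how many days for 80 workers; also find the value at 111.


Inverse proportion: x × y = constant
k = 17 × 53 = 901
At x=80: k/80 = 11.26
At x=111: k/111 = 8.12
= 11.26 and 8.12

11.26 and 8.12


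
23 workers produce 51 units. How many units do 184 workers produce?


Direct proportion: y/x = constant
k = 51/23 ≈ 2.2174
y₂ = k × 184 = 51 × 184 / 23 = 9384/23
= 408.00

408.00


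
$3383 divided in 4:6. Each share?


Total parts = 4 + 6 = 10
Part 1: 3383 × 4/10 = 1353.20
Part 2: 3383 × 6/10 = 2029.80
= Part 1: $1353.20, Part 2: $2029.80

Part 1: $1353.20, Part 2: $2029.80


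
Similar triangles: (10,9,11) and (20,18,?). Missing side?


Scale factor = 20/10 = 2
Missing side = 11 × 2
= 22.0

22.0


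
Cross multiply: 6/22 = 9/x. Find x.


Cross multiply: 6 × x = 22 × 9
6x = 198
x = 198 / 6
= 33.00

33.00


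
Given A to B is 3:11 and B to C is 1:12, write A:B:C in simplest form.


Match B: multiply A:B by 1 → 3:11
Multiply B:C by 11 → 11:132
Combined: 3:11:132
GCD = 1
= 3:11:132

3:11:132


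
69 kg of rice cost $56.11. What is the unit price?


Unit rate = total / quantity
= 56.11 / 69
= $0.81 per unit

$0.81 per unit


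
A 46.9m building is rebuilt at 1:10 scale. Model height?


Model size = real / scale
= 46.9 / 10
= 4.6900 m

4.6900 m


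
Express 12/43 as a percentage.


Percentage = (part / whole) × 100
= (12 / 43) × 100
≈ 27.91%

27.91%


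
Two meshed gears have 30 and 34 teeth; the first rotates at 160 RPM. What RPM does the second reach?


Gear ratio = 30:34 = 15:17
RPM_B = RPM_A × (teeth_A / teeth_B)
= 160 × (30/34)
= 141.2 RPM

141.2 RPM


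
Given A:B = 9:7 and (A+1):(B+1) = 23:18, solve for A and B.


Let A = 9k, B = 7k.
(9k + 1) / (7k + 1) = 23/18
Cross-multiply: 18(9k + 1) = 23(7k + 1)
162k + 18 = 161k + 23
162k - 161k = 23 - 18
1k = 5
k = 5/1 = 5
A = 9×5 = 45, B = 7×5 = 35
= A = 45, B = 35

A = 45, B = 35


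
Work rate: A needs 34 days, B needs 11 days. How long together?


Rate of A = 1/34 per day
Rate of B = 1/11 per day
Combined rate = 1/34 + 1/11 = 45/374 ≈ 0.1203 per day
Days = 1 / combined rate = 374/45
≈ 8.31 days

8.31 days


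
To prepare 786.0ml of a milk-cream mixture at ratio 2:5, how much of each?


Total parts = 2 + 5 = 7
milk: 786.0 × 2/7 = 224.6ml
cream: 786.0 × 5/7 = 561.4ml
= 224.6ml and 561.4ml

224.6ml and 561.4ml


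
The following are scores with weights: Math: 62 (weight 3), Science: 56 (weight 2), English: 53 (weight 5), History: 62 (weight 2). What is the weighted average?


Numerator = 62×3 + 56×2 + 53×5 + 62×2
= 186 + 112 + 265 + 124
= 687
Total weight = 12
Weighted avg = 687/12
= 57.25

57.25


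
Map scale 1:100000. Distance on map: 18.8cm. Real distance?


Real distance = map distance × scale
= 18.8cm × 100000
= 1880000 cm = 18800.0 m
= 18.800 km

18.800 km


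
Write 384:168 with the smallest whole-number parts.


GCD(384, 168) = 24
384/24 : 168/24
= 16:7

16:7


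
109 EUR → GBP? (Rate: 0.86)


Amount × rate = 109 × 0.86
= 93.74 GBP

93.74 GBP


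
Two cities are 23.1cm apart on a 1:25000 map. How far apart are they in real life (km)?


Real distance = map distance × scale
= 23.1cm × 25000
= 577500 cm = 5775.0 m
= 5.775 km

5.775 km


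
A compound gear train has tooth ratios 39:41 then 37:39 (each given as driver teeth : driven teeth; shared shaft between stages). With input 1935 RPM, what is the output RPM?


Stage 1: RPM_B = RPM_A × t_A/t_B = 1935 × 39/41 = 75465/41 ≈ 1840.61
B and C share a shaft → RPM_C = RPM_B
Stage 2: RPM_D = RPM_C × t_C/t_D = RPM_A × (t_A×t_C)/(t_B×t_D)
Overall ratio = (39×37)/(41×39) = 1443/1599
RPM_D = 1935 × 1443/1599 = 2792205/1599
≈ 1746.22 RPM

1746.22 RPM


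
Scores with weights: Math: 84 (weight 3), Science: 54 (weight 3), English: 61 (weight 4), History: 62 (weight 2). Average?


Numerator = 84×3 + 54×3 + 61×4 + 62×2
= 252 + 162 + 244 + 124
= 782
Total weight = 12
Weighted avg = 782/12
= 65.17

65.17


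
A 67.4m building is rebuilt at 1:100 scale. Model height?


Model size = real / scale
= 67.4 / 100
= 0.6740 m

0.6740 m


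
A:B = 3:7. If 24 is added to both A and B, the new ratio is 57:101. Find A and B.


Let A = 3k, B = 7k.
(3k + 24) / (7k + 24) = 57/101
Cross-multiply: 101(3k + 24) = 57(7k + 24)
303k + 2424 = 399k + 1368
303k - 399k = 1368 - 2424
-96k = -1056
k = -1056/-96 = 11
A = 3×11 = 33, B = 7×11 = 77
= A = 33, B = 77

A = 33, B = 77


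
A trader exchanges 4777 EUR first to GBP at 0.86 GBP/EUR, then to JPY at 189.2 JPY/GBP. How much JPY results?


Step 1: 4777 EUR × 0.86 = 4108.22 GBP
Step 2: 4108.22 GBP × 189.2 = 777275.22 JPY
Implied rate EUR→JPY = 0.86 × 189.2 = 162.7120
= 777275.22 JPY

777275.22 JPY


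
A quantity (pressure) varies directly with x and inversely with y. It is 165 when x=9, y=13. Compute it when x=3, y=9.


z = k·x/y
Solve for k using the known point: k = z·y/x = 165×13/9 = 2145/9 ≈ 238.3333
Now evaluate at x=3, y=9:
z = k × 3 / 9 = (2145 × 3) / (9 × 9) = 6435/81
≈ 79.4444

79.4444


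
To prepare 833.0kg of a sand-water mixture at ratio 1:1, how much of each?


Total parts = 1 + 1 = 2
sand: 833.0 × 1/2 = 416.5kg
water: 833.0 × 1/2 = 416.5kg
= 416.5kg and 416.5kg

416.5kg and 416.5kg


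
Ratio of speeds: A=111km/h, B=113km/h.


Ratio = 111:113
GCD = 1
Simplified = 111:113
Time ratio (same distance) = 113:111
Speed ratio = 111:113

111:113


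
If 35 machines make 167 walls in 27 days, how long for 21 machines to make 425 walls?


Days ∝ work / workers, so d₂ = d₁ × (m₁/m₂) × (w₂/w₁)
Workers factor (inverse): 35/21 ≈ 1.6667
Work factor (direct): 425/167 ≈ 2.5449
d₂ = 27 × 35/21 × 425/167 = (27 × 35 × 425) / (21 × 167) = 401625/3507
≈ 114.52 days

114.52 days


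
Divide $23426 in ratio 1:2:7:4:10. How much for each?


Total parts = 1 + 2 + 7 + 4 + 10 = 24
Part 1: 23426 × 1/24 = 976.08
Part 2: 23426 × 2/24 = 1952.17
Part 3: 23426 × 7/24 = 6832.58
Part 4: 23426 × 4/24 = 3904.33
Part 5: 23426 × 10/24 = 9760.83
= Part 1: $976.08, Part 2: $1952.17, Part 3: $6832.58, Part 4: $3904.33, Part 5: $9760.83

Part 1: $976.08, Part 2: $1952.17, Part 3: $6832.58, Part 4: $3904.33, Part 5: $9760.83


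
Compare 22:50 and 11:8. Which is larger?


22/50 = 0.4400
11/8 = 1.3750
0.4400 < 1.3750, so 22:50 is less
= 11:8

11:8


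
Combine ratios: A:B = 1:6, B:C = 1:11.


Match B: multiply A:B by 1 → 1:6
Multiply B:C by 6 → 6:66
Combined: 1:6:66
GCD = 1
= 1:6:66

1:6:66


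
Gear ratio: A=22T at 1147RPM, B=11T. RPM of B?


Gear ratio = 22:11 = 2:1
RPM_B = RPM_A × (teeth_A / teeth_B)
= 1147 × (22/11)
= 2294.0 RPM

2294.0 RPM


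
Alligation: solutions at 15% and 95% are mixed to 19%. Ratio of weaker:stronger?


Let x parts of 15% mix with y parts of 95%.
15x + 95y = 19(x + y)
15x + 95y = 19x + 19y
x(15 - 19) = y(19 - 95)
x/y = (95 - 19)/(19 - 15) = 76/4
Simplify: 19:1
= 19:1

19:1


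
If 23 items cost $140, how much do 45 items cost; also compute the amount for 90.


Direct proportion: y/x = constant
k = 140/23 ≈ 6.0870
y at x=45: k × 45 = 140 × 45 / 23 = 6300/23 ≈ 273.91
y at x=90: k × 90 = 140 × 90 / 23 = 12600/23 ≈ 547.83
= 273.91 and 547.83

273.91 and 547.83


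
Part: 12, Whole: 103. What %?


Percentage = (part / whole) × 100
= (12 / 103) × 100
≈ 11.65%

11.65%


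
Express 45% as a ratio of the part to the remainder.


45% means 45 parts out of 100; remainder = 55
Part : remainder = 45:55
GCD = 5
= 9:11

9:11


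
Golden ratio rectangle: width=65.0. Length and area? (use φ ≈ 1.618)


φ = (1 + √5) / 2 ≈ 1.618
Length = width × φ = 65.0 × 1.618 = 105.17
≈ 105.17
Area = width × length = 65.0 × 105.17 = 6836.05 ≈ 6836.05
= Length: 105.17, Area: 6836.05

Length: 105.17, Area: 6836.05


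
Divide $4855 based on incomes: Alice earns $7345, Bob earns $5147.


Total income = 7345 + 5147 = $12492
Alice: $4855 × 7345/12492 = $2854.62
Bob: $4855 × 5147/12492 = $2000.38
= Alice: $2854.62, Bob: $2000.38

Alice: $2854.62, Bob: $2000.38


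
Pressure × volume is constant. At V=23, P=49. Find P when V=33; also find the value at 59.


Inverse proportion: x × y = constant
k = 23 × 49 = 1127
At x=33: k/33 = 34.15
At x=59: k/59 = 19.10
= 34.15 and 19.10

34.15 and 19.10


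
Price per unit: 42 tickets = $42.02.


Unit rate = total / quantity
= 42.02 / 42
= $1.00 per unit

$1.00 per unit


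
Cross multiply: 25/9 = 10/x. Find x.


Cross multiply: 25 × x = 9 × 10
25x = 90
x = 90 / 25
= 3.60

3.60


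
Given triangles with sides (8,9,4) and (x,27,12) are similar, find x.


Scale factor = 27/9 = 3
Missing side = 8 × 3
= 24.0

24.0


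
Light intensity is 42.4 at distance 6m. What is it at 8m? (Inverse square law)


I₁d₁² = I₂d₂²
I₂ = I₁ × (d₁/d₂)²
= 42.4 × (6/8)²
= 42.4 × 36/64
= 1526.4/64
= 23.8500

23.8500


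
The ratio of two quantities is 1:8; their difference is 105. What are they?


Let A = 1k, B = 8k.
8k - 1k = 105
7k = 105 → k = 105/7 = 15
A = 1×15 = 15, B = 8×15 = 120
= A = 15, B = 120

A = 15, B = 120


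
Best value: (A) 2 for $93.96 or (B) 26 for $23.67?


Deal A: $93.96/2 = $46.9800/unit
Deal B: $23.67/26 = $0.9104/unit
B is cheaper per unit
= Deal B

Deal B


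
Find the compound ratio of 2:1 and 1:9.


Compound ratio = (2×1) : (1×9)
= 2:9
GCD = 1
= 2:9

2:9


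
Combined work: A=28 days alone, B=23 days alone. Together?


Rate of A = 1/28 per day
Rate of B = 1/23 per day
Combined rate = 1/28 + 1/23 = 51/644 ≈ 0.0792 per day
Days = 1 / combined rate = 644/51
≈ 12.63 days

12.63 days


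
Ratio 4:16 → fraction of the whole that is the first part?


Total parts = 4 + 16 = 20
First part: 4/20 = 1/5
= 1/5

1/5


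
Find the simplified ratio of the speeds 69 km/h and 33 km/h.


Ratio = 69:33
GCD = 3
Simplified = 23:11
Time ratio (same distance) = 11:23
Speed ratio = 23:11

23:11


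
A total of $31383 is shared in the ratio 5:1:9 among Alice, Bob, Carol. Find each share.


Total parts = 5 + 1 + 9 = 15
Alice: 31383 × 5/15 = 10461.00
Bob: 31383 × 1/15 = 2092.20
Carol: 31383 × 9/15 = 18829.80
= Alice: $10461.00, Bob: $2092.20, Carol: $18829.80

Alice: $10461.00, Bob: $2092.20, Carol: $18829.80


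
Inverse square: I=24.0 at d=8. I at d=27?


I₁d₁² = I₂d₂²
I₂ = I₁ × (d₁/d₂)²
= 24.0 × (8/27)²
= 24.0 × 64/729
= 1536/729
≈ 2.1070

2.1070


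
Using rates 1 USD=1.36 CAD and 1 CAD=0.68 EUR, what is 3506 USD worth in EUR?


Step 1: 3506 USD × 1.36 = 4768.16 CAD
Step 2: 4768.16 CAD × 0.68 = 3242.35 EUR
Implied rate USD→EUR = 1.36 × 0.68 = 0.9248
= 3242.35 EUR

3242.35 EUR


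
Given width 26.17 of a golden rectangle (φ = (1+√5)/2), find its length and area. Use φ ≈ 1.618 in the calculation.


φ = (1 + √5) / 2 ≈ 1.618
Length = width × φ = 26.17 × 1.618 = 42.34306
≈ 42.34
Area = width × length = 26.17 × 42.34306 = 1108.1178802 ≈ 1108.12
= Length: 42.34, Area: 1108.12

Length: 42.34, Area: 1108.12


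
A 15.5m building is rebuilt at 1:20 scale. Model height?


Model size = real / scale
= 15.5 / 20
= 0.7750 m

0.7750 m


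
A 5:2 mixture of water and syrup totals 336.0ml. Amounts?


Total parts = 5 + 2 = 7
water: 336.0 × 5/7 = 240.0ml
syrup: 336.0 × 2/7 = 96.0ml
= 240.0ml and 96.0ml

240.0ml and 96.0ml


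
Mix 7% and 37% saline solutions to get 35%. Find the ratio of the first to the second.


Let x parts of 7% mix with y parts of 37%.
7x + 37y = 35(x + y)
7x + 37y = 35x + 35y
x(7 - 35) = y(35 - 37)
x/y = (37 - 35)/(35 - 7) = 2/28
Simplify: 1:14
= 1:14

1:14


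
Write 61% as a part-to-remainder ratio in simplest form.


61% means 61 parts out of 100; remainder = 39
Part : remainder = 61:39
GCD = 1
= 61:39

61:39


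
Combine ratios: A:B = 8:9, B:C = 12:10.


Match B: multiply A:B by 12 → 96:108
Multiply B:C by 9 → 108:90
Combined: 96:108:90
GCD = 6
= 16:18:15

16:18:15


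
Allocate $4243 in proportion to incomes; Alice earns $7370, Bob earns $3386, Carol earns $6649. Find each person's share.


Total income = 7370 + 3386 + 6649 = $17405
Alice: $4243 × 7370/17405 = $1796.66
Bob: $4243 × 3386/17405 = $825.44
Carol: $4243 × 6649/17405 = $1620.90
= Alice: $1796.66, Bob: $825.44, Carol: $1620.90

Alice: $1796.66, Bob: $825.44, Carol: $1620.90


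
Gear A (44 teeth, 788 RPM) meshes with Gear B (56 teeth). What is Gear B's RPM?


Gear ratio = 44:56 = 11:14
RPM_B = RPM_A × (teeth_A / teeth_B)
= 788 × (44/56)
= 619.1 RPM

619.1 RPM


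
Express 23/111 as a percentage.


Percentage = (part / whole) × 100
= (23 / 111) × 100
≈ 20.72%

20.72%


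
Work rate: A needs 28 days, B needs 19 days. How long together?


Rate of A = 1/28 per day
Rate of B = 1/19 per day
Combined rate = 1/28 + 1/19 = 47/532 ≈ 0.0883 per day
Days = 1 / combined rate = 532/47
≈ 11.32 days

11.32 days


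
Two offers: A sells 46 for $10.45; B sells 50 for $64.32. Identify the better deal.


Deal A: $10.45/46 = $0.2272/unit
Deal B: $64.32/50 = $1.2864/unit
A is cheaper per unit
= Deal A

Deal A


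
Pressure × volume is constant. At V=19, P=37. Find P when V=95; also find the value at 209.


Inverse proportion: x × y = constant
k = 19 × 37 = 703
At x=95: k/95 = 7.40
At x=209: k/209 = 3.36
= 7.40 and 3.36

7.40 and 3.36


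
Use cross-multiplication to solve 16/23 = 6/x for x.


Cross multiply: 16 × x = 23 × 6
16x = 138
x = 138 / 16
= 8.63

8.63


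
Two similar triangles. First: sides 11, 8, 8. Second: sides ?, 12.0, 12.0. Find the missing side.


Scale factor = 12.0/8 = 1.5
Missing side = 11 × 1.5
= 16.5

16.5


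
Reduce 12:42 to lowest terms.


GCD(12, 42) = 6
12/6 : 42/6
= 2:7

2:7


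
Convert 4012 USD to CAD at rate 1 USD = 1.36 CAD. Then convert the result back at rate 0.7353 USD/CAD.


Amount × rate = 4012 × 1.36 = 5456.32 CAD
Round-trip: 5456.32 × 0.7353 = 4012.03 USD
= 5456.32 CAD, then 4012.03 USD

5456.32 CAD, then 4012.03 USD


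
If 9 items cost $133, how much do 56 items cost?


Direct proportion: y/x = constant
k = 133/9 ≈ 14.7778
y₂ = k × 56 = 133 × 56 / 9 = 7448/9
≈ 827.56

827.56


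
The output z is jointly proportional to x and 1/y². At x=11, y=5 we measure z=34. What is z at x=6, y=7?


z = k·x/y²
Solve for k using the known point: k = z·y²/x = 34×25/11 = 850/11 ≈ 77.2727
Now evaluate at x=6, y=7:
z = k × 6 / 49 = (850 × 6) / (11 × 49) = 5100/539
≈ 9.4620

9.4620


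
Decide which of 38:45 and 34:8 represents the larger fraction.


38/45 = 0.8444
34/8 = 4.2500
0.8444 < 4.2500, so 38:45 is less
= 34:8

34:8


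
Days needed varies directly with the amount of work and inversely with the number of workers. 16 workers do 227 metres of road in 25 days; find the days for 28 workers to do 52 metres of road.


Days ∝ work / workers, so d₂ = d₁ × (m₁/m₂) × (w₂/w₁)
Workers factor (inverse): 16/28 ≈ 0.5714
Work factor (direct): 52/227 ≈ 0.2291
d₂ = 25 × 16/28 × 52/227 = (25 × 16 × 52) / (28 × 227) = 20800/6356
≈ 3.27 days

3.27 days


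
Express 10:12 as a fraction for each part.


Total parts = 10 + 12 = 22
First part: 10/22 = 5/11
Second part: 12/22 = 6/11
= 5/11 and 6/11

5/11 and 6/11


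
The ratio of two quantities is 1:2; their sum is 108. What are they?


Let A = 1k, B = 2k.
1k + 2k = 108
3k = 108 → k = 108/3 = 36
A = 1×36 = 36, B = 2×36 = 72
= A = 36, B = 72

A = 36, B = 72


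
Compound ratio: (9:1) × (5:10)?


Compound ratio = (9×5) : (1×10)
= 45:10
GCD = 5
= 9:2

9:2


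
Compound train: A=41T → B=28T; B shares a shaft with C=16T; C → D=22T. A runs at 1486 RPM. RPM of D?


Stage 1: RPM_B = RPM_A × t_A/t_B = 1486 × 41/28 = 60926/28 ≈ 2175.93
B and C share a shaft → RPM_C = RPM_B
Stage 2: RPM_D = RPM_C × t_C/t_D = RPM_A × (t_A×t_C)/(t_B×t_D)
Overall ratio = (41×16)/(28×22) = 656/616
RPM_D = 1486 × 656/616 = 974816/616
≈ 1582.49 RPM

1582.49 RPM


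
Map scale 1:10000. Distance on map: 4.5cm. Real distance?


Real distance = map distance × scale
= 4.5cm × 10000
= 45000 cm = 450.0 m
= 0.450 km

0.450 km


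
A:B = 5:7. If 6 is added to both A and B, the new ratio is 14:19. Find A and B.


Let A = 5k, B = 7k.
(5k + 6) / (7k + 6) = 14/19
Cross-multiply: 19(5k + 6) = 14(7k + 6)
95k + 114 = 98k + 84
95k - 98k = 84 - 114
-3k = -30
k = -30/-3 = 10
A = 5×10 = 50, B = 7×10 = 70
= A = 50, B = 70

A = 50, B = 70


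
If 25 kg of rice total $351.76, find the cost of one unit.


Unit rate = total / quantity
= 351.76 / 25
= $14.07 per unit

$14.07 per unit


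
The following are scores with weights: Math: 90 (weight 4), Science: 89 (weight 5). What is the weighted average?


Numerator = 90×4 + 89×5
= 360 + 445
= 805
Total weight = 9
Weighted avg = 805/9
= 89.44

89.44


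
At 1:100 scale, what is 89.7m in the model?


Model size = real / scale
= 89.7 / 100
= 0.8970 m

0.8970 m


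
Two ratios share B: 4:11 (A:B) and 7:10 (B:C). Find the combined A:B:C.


Match B: multiply A:B by 7 → 28:77
Multiply B:C by 11 → 77:110
Combined: 28:77:110
GCD = 1
= 28:77:110

28:77:110


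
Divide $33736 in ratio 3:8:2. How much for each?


Total parts = 3 + 8 + 2 = 13
Part 1: 33736 × 3/13 = 7785.23
Part 2: 33736 × 8/13 = 20760.62
Part 3: 33736 × 2/13 = 5190.15
= Part 1: $7785.23, Part 2: $20760.62, Part 3: $5190.15

Part 1: $7785.23, Part 2: $20760.62, Part 3: $5190.15


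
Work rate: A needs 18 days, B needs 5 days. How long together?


Rate of A = 1/18 per day
Rate of B = 1/5 per day
Combined rate = 1/18 + 1/5 = 23/90 ≈ 0.2556 per day
Days = 1 / combined rate = 90/23
≈ 3.91 days

3.91 days


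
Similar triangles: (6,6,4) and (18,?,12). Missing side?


Scale factor = 18/6 = 3
Missing side = 6 × 3
= 18.0

18.0


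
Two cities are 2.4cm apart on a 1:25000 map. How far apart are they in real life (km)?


Real distance = map distance × scale
= 2.4cm × 25000
= 60000 cm = 600.0 m
= 0.600 km

0.600 km


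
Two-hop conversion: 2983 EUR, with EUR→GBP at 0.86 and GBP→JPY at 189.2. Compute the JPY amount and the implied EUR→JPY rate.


Step 1: 2983 EUR × 0.86 = 2565.38 GBP
Step 2: 2565.38 GBP × 189.2 = 485369.90 JPY
Implied rate EUR→JPY = 0.86 × 189.2 = 162.7120
= 485369.90 JPY; implied rate 162.7120 JPY/EUR

485369.90 JPY; implied rate 162.7120 JPY/EUR


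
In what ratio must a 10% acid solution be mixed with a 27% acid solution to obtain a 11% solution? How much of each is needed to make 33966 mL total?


Let x parts of 10% mix with y parts of 27%.
10x + 27y = 11(x + y)
10x + 27y = 11x + 11y
x(10 - 11) = y(11 - 27)
x/y = (27 - 11)/(11 - 10) = 16/1
Simplify: 16:1
Total parts = 17; one part = 33966/17 = 1998.00 mL
10% solution: 16×1998.00 = 31968.00 mL
27% solution: 1×1998.00 = 1998.00 mL
= ratio 16:1; 31968.00 mL and 1998.00 mL

ratio 16:1; 31968.00 mL and 1998.00 mL


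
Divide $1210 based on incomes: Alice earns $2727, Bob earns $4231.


Total income = 2727 + 4231 = $6958
Alice: $1210 × 2727/6958 = $474.23
Bob: $1210 × 4231/6958 = $735.77
= Alice: $474.23, Bob: $735.77

Alice: $474.23, Bob: $735.77
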